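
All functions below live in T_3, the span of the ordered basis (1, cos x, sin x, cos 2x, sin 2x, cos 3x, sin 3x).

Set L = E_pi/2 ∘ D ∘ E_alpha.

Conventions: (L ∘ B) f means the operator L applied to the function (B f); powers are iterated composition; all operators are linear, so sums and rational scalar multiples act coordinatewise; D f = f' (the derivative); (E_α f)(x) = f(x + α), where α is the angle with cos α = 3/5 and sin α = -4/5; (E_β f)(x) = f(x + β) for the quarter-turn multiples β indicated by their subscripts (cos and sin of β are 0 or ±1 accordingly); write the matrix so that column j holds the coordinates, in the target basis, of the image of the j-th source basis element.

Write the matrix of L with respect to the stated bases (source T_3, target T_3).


the matrix is [[0, 0, 0, 0, 0, 0, 0]; [0, -3/5, 4/5, 0, 0, 0, 0]; [0, -4/5, -3/5, 0, 0, 0, 0]; [0, 0, 0, -48/25, 14/25, 0, 0]; [0, 0, 0, -14/25, -48/25, 0, 0]; [0, 0, 0, 0, 0, -351/125, -132/125]; [0, 0, 0, 0, 0, 132/125, -351/125]] (rows listed top to bottom)

image of 1: 0
image of cos x: -(3/5)cos x - (4/5)sin x
image of sin x: (4/5)cos x - (3/5)sin x
image of cos 2x: -(48/25)cos 2x - (14/25)sin 2x
image of sin 2x: (14/25)cos 2x - (48/25)sin 2x
image of cos 3x: -(351/125)cos 3x + (132/125)sin 3x
image of sin 3x: -(132/125)cos 3x - (351/125)sin 3x
each image's coordinates form column j of the matrix


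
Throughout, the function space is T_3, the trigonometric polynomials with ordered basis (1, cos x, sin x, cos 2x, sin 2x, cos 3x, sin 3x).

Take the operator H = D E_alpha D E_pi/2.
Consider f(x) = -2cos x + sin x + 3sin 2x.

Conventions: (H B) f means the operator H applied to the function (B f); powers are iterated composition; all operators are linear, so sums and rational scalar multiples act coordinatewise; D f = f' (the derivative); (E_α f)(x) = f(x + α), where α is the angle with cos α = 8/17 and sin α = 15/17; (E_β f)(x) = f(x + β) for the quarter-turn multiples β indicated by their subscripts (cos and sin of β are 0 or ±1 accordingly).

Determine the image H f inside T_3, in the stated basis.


the result is g(x) = -(38/17)cos x - (1/17)sin x + (2880/289)cos 2x - (1932/289)sin 2x

E_pi/2 f = cos x + 2sin x - 3sin 2x
D E_pi/2 f = 2cos x - sin x - 6cos 2x
E_alpha D E_pi/2 f = (1/17)cos x - (38/17)sin x + (966/289)cos 2x + (1440/289)sin 2x
D E_alpha D E_pi/2 f = -(38/17)cos x - (1/17)sin x + (2880/289)cos 2x - (1932/289)sin 2x


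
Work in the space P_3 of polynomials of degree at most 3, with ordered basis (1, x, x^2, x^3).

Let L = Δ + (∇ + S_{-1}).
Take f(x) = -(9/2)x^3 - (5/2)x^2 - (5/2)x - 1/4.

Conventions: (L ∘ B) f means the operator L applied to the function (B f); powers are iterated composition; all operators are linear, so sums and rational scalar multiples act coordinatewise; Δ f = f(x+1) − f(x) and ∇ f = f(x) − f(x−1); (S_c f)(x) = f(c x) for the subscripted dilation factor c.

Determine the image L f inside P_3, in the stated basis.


the result is g(x) = (9/2)x^3 - (59/2)x^2 - (15/2)x - 57/4

Δ f = -(27/2)x^2 - (37/2)x - 19/2
∇ f = -(27/2)x^2 + (17/2)x - 9/2
S_{-1} f = (9/2)x^3 - (5/2)x^2 + (5/2)x - 1/4
(∇ + S_{-1}) f = (9/2)x^3 - 16x^2 + 11x - 19/4
(Δ + (∇ + S_{-1})) f = (9/2)x^3 - (59/2)x^2 - (15/2)x - 57/4


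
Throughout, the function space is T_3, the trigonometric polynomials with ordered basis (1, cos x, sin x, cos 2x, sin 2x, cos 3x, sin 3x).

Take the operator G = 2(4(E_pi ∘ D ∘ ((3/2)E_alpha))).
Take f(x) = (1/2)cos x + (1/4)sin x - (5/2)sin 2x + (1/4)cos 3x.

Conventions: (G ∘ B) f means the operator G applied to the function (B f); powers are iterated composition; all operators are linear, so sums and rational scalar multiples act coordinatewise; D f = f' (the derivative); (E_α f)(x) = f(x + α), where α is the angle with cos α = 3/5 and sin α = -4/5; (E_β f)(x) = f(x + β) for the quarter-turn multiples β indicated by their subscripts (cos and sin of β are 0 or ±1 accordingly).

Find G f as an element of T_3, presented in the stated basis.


g(x) = -(33/5)cos x + (6/5)sin x + (84/5)cos 2x - (288/5)sin 2x - (396/125)cos 3x - (1053/125)sin 3x

E_alpha f = (1/10)cos x + (11/20)sin x + (12/5)cos 2x + (7/10)sin 2x - (117/500)cos 3x + (11/125)sin 3x
((3/2)E_alpha) f = (3/20)cos x + (33/40)sin x + (18/5)cos 2x + (21/20)sin 2x - (351/1000)cos 3x + (33/250)sin 3x
D ((3/2)E_alpha) f = (33/40)cos x - (3/20)sin x + (21/10)cos 2x - (36/5)sin 2x + (99/250)cos 3x + (1053/1000)sin 3x
E_pi D ((3/2)E_alpha) f = -(33/40)cos x + (3/20)sin x + (21/10)cos 2x - (36/5)sin 2x - (99/250)cos 3x - (1053/1000)sin 3x
(4(E_pi ∘ D ∘ ((3/2)E_alpha))) f = -(33/10)cos x + (3/5)sin x + (42/5)cos 2x - (144/5)sin 2x - (198/125)cos 3x - (1053/250)sin 3x
(2(4(E_pi ∘ D ∘ ((3/2)E_alpha)))) f = -(33/5)cos x + (6/5)sin x + (84/5)cos 2x - (288/5)sin 2x - (396/125)cos 3x - (1053/125)sin 3x


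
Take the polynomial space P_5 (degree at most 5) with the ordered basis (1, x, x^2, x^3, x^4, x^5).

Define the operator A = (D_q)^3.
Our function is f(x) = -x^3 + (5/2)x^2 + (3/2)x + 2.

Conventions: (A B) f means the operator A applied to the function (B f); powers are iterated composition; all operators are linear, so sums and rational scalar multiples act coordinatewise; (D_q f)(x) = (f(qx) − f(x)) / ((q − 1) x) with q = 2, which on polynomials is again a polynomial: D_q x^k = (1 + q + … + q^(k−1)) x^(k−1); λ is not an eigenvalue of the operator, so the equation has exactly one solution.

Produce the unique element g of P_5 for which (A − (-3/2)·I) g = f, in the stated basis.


g(x) = -(2/3)x^3 + (5/3)x^2 + x + 32/3

write g with unknown coordinates in the stated basis and equate coefficients in (A − (-3/2)·I) g = f
solving from the highest basis element down gives g = -(2/3)x^3 + (5/3)x^2 + x + 32/3
check: A g = -14
so A g − (-3/2)·g = -x^3 + (5/2)x^2 + (3/2)x + 2 = f ✓


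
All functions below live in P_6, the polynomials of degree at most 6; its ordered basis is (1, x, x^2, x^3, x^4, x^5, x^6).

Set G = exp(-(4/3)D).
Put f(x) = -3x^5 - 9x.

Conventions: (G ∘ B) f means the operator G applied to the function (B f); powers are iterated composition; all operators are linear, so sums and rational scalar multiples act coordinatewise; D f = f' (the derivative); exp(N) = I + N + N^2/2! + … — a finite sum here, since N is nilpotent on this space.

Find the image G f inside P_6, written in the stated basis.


the image equals g(x) = -3x^5 + 20x^4 - (160/3)x^3 + (640/9)x^2 - (1523/27)x + 1996/81

order-1 term: 20x^4 + 12
order-2 term: -(160/3)x^3
order-3 term: (640/9)x^2
order-4 term: -(1280/27)x
order-5 term: 1024/81
the series for exp(-(4/3)D) f terminates at order 5
exp(-(4/3)D) f = -3x^5 + 20x^4 - (160/3)x^3 + (640/9)x^2 - (1523/27)x + 1996/81


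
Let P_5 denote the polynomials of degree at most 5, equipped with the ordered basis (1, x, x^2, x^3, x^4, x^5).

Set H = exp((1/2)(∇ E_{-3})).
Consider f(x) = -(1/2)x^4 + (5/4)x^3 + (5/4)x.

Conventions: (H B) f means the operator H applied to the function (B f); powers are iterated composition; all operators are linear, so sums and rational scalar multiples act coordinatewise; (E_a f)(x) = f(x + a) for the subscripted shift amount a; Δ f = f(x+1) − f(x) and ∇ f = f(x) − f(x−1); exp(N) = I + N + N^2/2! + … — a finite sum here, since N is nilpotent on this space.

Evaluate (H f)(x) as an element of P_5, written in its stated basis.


g(x) = -(1/2)x^4 + (1/4)x^3 + (93/8)x^2 - (603/16)x + 429/16

order-1 term: -x^3 + (99/8)x^2 - (401/8)x + 135/2
order-2 term: -(3/4)x^2 + (183/16)x - 695/16
order-3 term: -(1/4)x + 89/32
order-4 term: -1/32
the series for exp((1/2)(∇ E_{-3})) f terminates at order 4
exp((1/2)(∇ E_{-3})) f = -(1/2)x^4 + (1/4)x^3 + (93/8)x^2 - (603/16)x + 429/16


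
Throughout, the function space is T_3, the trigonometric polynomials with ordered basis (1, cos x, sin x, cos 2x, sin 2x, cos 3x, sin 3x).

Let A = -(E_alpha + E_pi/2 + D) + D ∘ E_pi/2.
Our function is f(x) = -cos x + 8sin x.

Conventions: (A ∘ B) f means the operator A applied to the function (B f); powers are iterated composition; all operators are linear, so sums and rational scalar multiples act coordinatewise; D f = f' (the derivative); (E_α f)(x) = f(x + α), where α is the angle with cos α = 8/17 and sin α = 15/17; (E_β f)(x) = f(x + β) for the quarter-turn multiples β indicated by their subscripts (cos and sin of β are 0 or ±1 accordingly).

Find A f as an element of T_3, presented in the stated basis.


E_alpha f = (112/17)cos x + (79/17)sin x
E_pi/2 f = 8cos x + sin x
D f = 8cos x + sin x
(E_alpha + E_pi/2 + D) f = (384/17)cos x + (113/17)sin x
(-(E_alpha + E_pi/2 + D)) f = -(384/17)cos x - (113/17)sin x
E_pi/2 f = 8cos x + sin x
D E_pi/2 f = cos x - 8sin x
(-(E_alpha + E_pi/2 + D) + D ∘ E_pi/2) f = -(367/17)cos x - (249/17)sin x

the image equals g(x) = -(367/17)cos x - (249/17)sin x


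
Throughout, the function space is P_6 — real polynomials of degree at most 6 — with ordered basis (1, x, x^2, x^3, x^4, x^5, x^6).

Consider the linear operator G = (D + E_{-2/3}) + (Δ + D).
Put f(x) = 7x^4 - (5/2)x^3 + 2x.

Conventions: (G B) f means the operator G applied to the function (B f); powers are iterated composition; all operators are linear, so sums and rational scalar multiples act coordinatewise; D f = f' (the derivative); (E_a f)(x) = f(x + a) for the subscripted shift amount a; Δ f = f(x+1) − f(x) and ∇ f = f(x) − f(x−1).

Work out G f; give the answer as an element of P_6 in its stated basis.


the result is g(x) = 7x^4 + (377/6)x^3 + (259/6)x^2 + (587/54)x + 1829/162

D f = 28x^3 - (15/2)x^2 + 2
E_{-2/3} f = 7x^4 - (127/6)x^3 + (71/3)x^2 - (260/27)x + 64/81
(D + E_{-2/3}) f = 7x^4 + (41/6)x^3 + (97/6)x^2 - (260/27)x + 226/81
Δ f = 28x^3 + (69/2)x^2 + (41/2)x + 13/2
D f = 28x^3 - (15/2)x^2 + 2
(Δ + D) f = 56x^3 + 27x^2 + (41/2)x + 17/2
((D + E_{-2/3}) + (Δ + D)) f = 7x^4 + (377/6)x^3 + (259/6)x^2 + (587/54)x + 1829/162


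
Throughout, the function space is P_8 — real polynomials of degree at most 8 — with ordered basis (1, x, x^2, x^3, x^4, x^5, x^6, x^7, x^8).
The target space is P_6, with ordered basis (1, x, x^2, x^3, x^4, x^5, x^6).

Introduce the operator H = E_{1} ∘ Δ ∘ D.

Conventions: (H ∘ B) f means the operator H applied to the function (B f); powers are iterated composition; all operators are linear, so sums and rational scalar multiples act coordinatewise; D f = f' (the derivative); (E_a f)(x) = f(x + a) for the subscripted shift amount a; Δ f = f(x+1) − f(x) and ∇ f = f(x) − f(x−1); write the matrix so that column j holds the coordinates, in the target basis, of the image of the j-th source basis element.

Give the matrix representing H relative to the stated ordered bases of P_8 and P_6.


image of 1: 0
image of x: 0
image of x^2: 2
image of x^3: 6x + 9
image of x^4: 12x^2 + 36x + 28
image of x^5: 20x^3 + 90x^2 + 140x + 75
image of x^6: 30x^4 + 180x^3 + 420x^2 + 450x + 186
image of x^7: 42x^5 + 315x^4 + 980x^3 + 1575x^2 + 1302x + 441
image of x^8: 56x^6 + 504x^5 + 1960x^4 + 4200x^3 + 5208x^2 + 3528x + 1016
each image's coordinates form column j of the matrix

the matrix is [[0, 0, 2, 9, 28, 75, 186, 441, 1016]; [0, 0, 0, 6, 36, 140, 450, 1302, 3528]; [0, 0, 0, 0, 12, 90, 420, 1575, 5208]; [0, 0, 0, 0, 0, 20, 180, 980, 4200]; [0, 0, 0, 0, 0, 0, 30, 315, 1960]; [0, 0, 0, 0, 0, 0, 0, 42, 504]; [0, 0, 0, 0, 0, 0, 0, 0, 56]] (rows listed top to bottom)


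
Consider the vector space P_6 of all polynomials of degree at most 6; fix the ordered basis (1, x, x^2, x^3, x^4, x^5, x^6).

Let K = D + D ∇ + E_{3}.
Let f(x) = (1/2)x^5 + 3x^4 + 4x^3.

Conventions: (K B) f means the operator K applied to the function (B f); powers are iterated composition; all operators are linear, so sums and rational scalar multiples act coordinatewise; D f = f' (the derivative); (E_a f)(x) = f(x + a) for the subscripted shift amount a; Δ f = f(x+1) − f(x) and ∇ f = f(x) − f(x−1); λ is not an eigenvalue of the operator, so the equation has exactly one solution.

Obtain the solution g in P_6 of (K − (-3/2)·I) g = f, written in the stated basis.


write g with unknown coordinates in the stated basis and equate coefficients in (K − (-3/2)·I) g = f
solving from the highest basis element down gives g = (1/5)x^5 - (2/5)x^4 - (116/25)x^3 + (1704/125)x^2 - (634/625)x - 60168/3125
check: K g = (1/5)x^5 + (18/5)x^4 + (274/25)x^3 - (2556/125)x^2 + (951/625)x + 90252/3125
so K g − (-3/2)·g = (1/2)x^5 + 3x^4 + 4x^3 = f ✓

the image equals g(x) = (1/5)x^5 - (2/5)x^4 - (116/25)x^3 + (1704/125)x^2 - (634/625)x - 60168/3125


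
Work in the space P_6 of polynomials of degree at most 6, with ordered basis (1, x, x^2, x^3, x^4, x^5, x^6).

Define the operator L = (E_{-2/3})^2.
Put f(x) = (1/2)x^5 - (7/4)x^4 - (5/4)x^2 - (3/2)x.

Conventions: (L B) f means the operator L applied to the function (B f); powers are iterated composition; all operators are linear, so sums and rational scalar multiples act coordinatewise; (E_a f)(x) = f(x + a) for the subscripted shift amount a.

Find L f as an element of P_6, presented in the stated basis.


the image equals g(x) = (1/2)x^5 - (61/12)x^4 + (164/9)x^3 - (3431/108)x^2 + (4265/162)x - 1910/243

E_{-2/3} f = (1/2)x^5 - (41/12)x^4 + (62/9)x^3 - (799/108)x^2 + (443/162)x + 8/243
E_{-2/3} E_{-2/3} f = (1/2)x^5 - (61/12)x^4 + (164/9)x^3 - (3431/108)x^2 + (4265/162)x - 1910/243


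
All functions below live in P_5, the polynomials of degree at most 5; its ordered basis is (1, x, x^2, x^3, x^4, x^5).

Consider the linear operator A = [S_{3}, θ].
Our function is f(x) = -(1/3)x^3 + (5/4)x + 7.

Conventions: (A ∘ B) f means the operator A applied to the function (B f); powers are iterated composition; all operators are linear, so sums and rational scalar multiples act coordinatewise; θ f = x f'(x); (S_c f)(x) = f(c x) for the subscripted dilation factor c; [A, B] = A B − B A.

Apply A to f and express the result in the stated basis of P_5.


θ f = -x^3 + (5/4)x
S_{3} θ f = -27x^3 + (15/4)x
S_{3} f = -9x^3 + (15/4)x + 7
θ S_{3} f = -27x^3 + (15/4)x
[S_{3}, θ] f = 0

the image equals g(x) = 0


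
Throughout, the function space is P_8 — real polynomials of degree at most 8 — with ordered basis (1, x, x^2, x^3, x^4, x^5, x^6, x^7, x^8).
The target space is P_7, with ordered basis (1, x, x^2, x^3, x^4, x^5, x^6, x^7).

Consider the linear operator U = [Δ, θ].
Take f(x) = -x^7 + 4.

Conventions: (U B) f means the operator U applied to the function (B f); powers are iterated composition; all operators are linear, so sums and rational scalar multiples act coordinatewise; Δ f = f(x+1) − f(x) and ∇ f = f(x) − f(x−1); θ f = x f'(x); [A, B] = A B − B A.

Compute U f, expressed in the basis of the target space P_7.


θ f = -7x^7
Δ θ f = -49x^6 - 147x^5 - 245x^4 - 245x^3 - 147x^2 - 49x - 7
Δ f = -7x^6 - 21x^5 - 35x^4 - 35x^3 - 21x^2 - 7x - 1
θ Δ f = -42x^6 - 105x^5 - 140x^4 - 105x^3 - 42x^2 - 7x
[Δ, θ] f = -7x^6 - 42x^5 - 105x^4 - 140x^3 - 105x^2 - 42x - 7

the result is g(x) = -7x^6 - 42x^5 - 105x^4 - 140x^3 - 105x^2 - 42x - 7


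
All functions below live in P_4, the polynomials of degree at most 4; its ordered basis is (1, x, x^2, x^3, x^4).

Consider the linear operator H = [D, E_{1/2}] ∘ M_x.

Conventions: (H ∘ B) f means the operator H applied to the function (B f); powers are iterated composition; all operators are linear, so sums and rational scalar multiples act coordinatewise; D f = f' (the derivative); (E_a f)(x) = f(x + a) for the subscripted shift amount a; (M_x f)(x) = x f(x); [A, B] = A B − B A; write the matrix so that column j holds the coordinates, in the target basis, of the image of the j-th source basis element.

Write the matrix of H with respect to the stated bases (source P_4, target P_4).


image of 1: 0
image of x: 0
image of x^2: 0
image of x^3: 0
image of x^4: 0
each image's coordinates form column j of the matrix

the matrix is [[0, 0, 0, 0, 0]; [0, 0, 0, 0, 0]; [0, 0, 0, 0, 0]; [0, 0, 0, 0, 0]; [0, 0, 0, 0, 0]] (rows listed top to bottom)


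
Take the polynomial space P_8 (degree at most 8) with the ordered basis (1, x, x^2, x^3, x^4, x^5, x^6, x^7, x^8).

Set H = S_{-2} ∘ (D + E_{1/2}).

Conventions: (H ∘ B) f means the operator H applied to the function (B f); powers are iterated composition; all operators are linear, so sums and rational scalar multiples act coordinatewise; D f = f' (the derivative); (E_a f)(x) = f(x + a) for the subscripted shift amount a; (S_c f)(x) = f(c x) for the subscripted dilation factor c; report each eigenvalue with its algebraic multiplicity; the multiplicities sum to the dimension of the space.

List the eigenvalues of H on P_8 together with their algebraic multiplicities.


λ = -128 (multiplicity 1), λ = -32 (multiplicity 1), λ = -8 (multiplicity 1), λ = -2 (multiplicity 1), λ = 1 (multiplicity 1), λ = 4 (multiplicity 1), λ = 16 (multiplicity 1), λ = 64 (multiplicity 1), λ = 256 (multiplicity 1)

image of 1: 1
image of x: -2x + 3/2
image of x^2: 4x^2 - 6x + 1/4
image of x^3: -8x^3 + 18x^2 - (3/2)x + 1/8
image of x^4: 16x^4 - 48x^3 + 6x^2 - x + 1/16
image of x^5: -32x^5 + 120x^4 - 20x^3 + 5x^2 - (5/8)x + 1/32
image of x^6: 64x^6 - 288x^5 + 60x^4 - 20x^3 + (15/4)x^2 - (3/8)x + 1/64
image of x^7: -128x^7 + 672x^6 - 168x^5 + 70x^4 - (35/2)x^3 + (21/8)x^2 - (7/32)x + 1/128
image of x^8: 256x^8 - 1536x^7 + 448x^6 - 224x^5 + 70x^4 - 14x^3 + (7/4)x^2 - (1/8)x + 1/256
the matrix is upper triangular; its diagonal is (1, -2, 4, -8, 16, -32, 64, -128, 256)
for a triangular matrix the eigenvalues are the diagonal entries, with algebraic multiplicity their repetition count


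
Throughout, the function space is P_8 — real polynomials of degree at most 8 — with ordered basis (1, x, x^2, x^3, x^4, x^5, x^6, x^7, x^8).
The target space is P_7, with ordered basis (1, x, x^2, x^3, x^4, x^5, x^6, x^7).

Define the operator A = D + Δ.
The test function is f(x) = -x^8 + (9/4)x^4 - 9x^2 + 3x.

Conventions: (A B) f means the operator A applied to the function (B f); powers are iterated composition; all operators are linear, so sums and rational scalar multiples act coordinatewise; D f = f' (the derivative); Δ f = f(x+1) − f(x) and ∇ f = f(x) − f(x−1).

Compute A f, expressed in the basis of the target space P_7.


the result is g(x) = -16x^7 - 28x^6 - 56x^5 - 70x^4 - 38x^3 - (29/2)x^2 - 35x - 7/4

D f = -8x^7 + 9x^3 - 18x + 3
Δ f = -8x^7 - 28x^6 - 56x^5 - 70x^4 - 47x^3 - (29/2)x^2 - 17x - 19/4
(D + Δ) f = -16x^7 - 28x^6 - 56x^5 - 70x^4 - 38x^3 - (29/2)x^2 - 35x - 7/4


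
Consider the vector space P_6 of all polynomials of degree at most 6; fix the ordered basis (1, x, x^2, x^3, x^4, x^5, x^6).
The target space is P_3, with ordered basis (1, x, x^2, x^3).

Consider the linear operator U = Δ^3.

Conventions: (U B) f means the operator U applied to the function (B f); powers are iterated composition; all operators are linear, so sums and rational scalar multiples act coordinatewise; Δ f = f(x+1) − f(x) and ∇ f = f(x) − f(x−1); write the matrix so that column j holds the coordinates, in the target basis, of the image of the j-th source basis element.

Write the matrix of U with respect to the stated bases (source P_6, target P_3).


image of 1: 0
image of x: 0
image of x^2: 0
image of x^3: 6
image of x^4: 24x + 36
image of x^5: 60x^2 + 180x + 150
image of x^6: 120x^3 + 540x^2 + 900x + 540
each image's coordinates form column j of the matrix

the matrix is [[0, 0, 0, 6, 36, 150, 540]; [0, 0, 0, 0, 24, 180, 900]; [0, 0, 0, 0, 0, 60, 540]; [0, 0, 0, 0, 0, 0, 120]] (rows listed top to bottom)


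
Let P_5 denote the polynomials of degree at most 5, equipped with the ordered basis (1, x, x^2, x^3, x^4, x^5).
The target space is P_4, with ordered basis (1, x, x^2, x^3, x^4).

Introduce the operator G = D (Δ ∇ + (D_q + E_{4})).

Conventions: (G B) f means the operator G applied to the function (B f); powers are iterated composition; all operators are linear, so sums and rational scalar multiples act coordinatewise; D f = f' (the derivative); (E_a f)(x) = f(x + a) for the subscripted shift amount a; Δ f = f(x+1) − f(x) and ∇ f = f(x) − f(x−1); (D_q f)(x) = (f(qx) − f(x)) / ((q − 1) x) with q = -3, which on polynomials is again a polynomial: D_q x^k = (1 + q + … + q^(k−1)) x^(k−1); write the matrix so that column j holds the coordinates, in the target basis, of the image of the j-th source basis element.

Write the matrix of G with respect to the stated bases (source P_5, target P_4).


the matrix is [[0, 1, 6, 54, 256, 1290]; [0, 0, 2, 38, 216, 1280]; [0, 0, 0, 3, -12, 540]; [0, 0, 0, 0, 4, 324]; [0, 0, 0, 0, 0, 5]] (rows listed top to bottom)

image of 1: 0
image of x: 1
image of x^2: 2x + 6
image of x^3: 3x^2 + 38x + 54
image of x^4: 4x^3 - 12x^2 + 216x + 256
image of x^5: 5x^4 + 324x^3 + 540x^2 + 1280x + 1290
each image's coordinates form column j of the matrix


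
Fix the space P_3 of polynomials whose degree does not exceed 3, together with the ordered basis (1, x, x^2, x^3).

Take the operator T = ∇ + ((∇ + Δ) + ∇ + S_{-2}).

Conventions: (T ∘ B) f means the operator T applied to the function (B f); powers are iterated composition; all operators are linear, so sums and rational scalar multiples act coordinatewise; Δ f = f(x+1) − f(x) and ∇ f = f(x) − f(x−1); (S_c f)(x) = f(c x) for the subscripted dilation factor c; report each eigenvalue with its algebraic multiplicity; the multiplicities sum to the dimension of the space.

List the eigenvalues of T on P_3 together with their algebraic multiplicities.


λ = -8 (multiplicity 1), λ = -2 (multiplicity 1), λ = 1 (multiplicity 1), λ = 4 (multiplicity 1)

image of 1: 1
image of x: -2x + 4
image of x^2: 4x^2 + 8x - 2
image of x^3: -8x^3 + 12x^2 - 6x + 4
the matrix is upper triangular; its diagonal is (1, -2, 4, -8)
for a triangular matrix the eigenvalues are the diagonal entries, with algebraic multiplicity their repetition count


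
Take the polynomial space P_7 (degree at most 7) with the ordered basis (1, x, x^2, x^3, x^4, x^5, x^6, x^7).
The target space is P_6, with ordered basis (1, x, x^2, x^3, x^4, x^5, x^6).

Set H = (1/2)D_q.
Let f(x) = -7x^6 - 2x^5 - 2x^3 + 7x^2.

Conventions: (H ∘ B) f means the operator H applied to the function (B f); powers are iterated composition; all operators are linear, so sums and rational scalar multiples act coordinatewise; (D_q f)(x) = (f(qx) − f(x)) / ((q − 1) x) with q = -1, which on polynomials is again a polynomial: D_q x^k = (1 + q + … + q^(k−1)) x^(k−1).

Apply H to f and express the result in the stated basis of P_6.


the result is g(x) = -x^4 - x^2

D_q f = -2x^4 - 2x^2
((1/2)D_q) f = -x^4 - x^2


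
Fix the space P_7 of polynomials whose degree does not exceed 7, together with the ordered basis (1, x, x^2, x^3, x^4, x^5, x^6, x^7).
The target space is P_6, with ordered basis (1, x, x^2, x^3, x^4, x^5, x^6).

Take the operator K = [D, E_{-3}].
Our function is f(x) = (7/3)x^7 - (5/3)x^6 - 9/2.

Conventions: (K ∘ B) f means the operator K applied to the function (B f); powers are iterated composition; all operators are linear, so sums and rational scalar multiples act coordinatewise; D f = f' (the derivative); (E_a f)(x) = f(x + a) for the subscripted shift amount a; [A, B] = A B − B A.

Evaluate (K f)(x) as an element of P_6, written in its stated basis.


g(x) = 0

E_{-3} f = (7/3)x^7 - (152/3)x^6 + 471x^5 - 2430x^4 + 7515x^3 - 13932x^2 + 14337x - 12645/2
D E_{-3} f = (49/3)x^6 - 304x^5 + 2355x^4 - 9720x^3 + 22545x^2 - 27864x + 14337
D f = (49/3)x^6 - 10x^5
E_{-3} D f = (49/3)x^6 - 304x^5 + 2355x^4 - 9720x^3 + 22545x^2 - 27864x + 14337
[D, E_{-3}] f = 0


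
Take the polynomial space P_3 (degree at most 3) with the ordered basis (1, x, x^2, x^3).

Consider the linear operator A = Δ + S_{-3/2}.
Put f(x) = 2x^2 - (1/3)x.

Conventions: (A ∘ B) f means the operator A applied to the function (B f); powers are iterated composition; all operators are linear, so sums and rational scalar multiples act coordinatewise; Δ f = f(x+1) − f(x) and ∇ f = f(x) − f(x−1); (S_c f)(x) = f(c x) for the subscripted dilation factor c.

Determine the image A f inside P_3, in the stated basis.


the image equals g(x) = (9/2)x^2 + (9/2)x + 5/3

Δ f = 4x + 5/3
S_{-3/2} f = (9/2)x^2 + (1/2)x
(Δ + S_{-3/2}) f = (9/2)x^2 + (9/2)x + 5/3


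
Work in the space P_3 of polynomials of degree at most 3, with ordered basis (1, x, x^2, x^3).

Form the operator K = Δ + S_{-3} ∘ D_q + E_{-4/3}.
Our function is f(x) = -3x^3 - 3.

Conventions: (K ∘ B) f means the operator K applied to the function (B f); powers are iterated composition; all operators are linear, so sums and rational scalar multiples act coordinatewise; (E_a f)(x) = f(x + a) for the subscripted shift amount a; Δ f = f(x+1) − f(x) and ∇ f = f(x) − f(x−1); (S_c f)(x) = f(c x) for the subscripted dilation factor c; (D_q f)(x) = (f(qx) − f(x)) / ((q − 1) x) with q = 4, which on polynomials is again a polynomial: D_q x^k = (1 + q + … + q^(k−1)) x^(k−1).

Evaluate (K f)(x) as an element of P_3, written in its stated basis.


the result is g(x) = -3x^3 - 564x^2 - 25x + 10/9

Δ f = -9x^2 - 9x - 3
D_q f = -63x^2
S_{-3} D_q f = -567x^2
E_{-4/3} f = -3x^3 + 12x^2 - 16x + 37/9
(Δ + S_{-3} ∘ D_q + E_{-4/3}) f = -3x^3 - 564x^2 - 25x + 10/9


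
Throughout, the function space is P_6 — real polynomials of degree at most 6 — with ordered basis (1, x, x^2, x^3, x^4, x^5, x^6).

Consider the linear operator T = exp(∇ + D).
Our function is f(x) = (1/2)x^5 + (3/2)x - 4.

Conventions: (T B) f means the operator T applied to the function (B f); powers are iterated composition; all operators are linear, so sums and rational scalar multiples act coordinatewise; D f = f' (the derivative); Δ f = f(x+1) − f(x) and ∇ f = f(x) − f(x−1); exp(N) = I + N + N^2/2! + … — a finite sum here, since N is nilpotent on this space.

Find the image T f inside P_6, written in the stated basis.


the image equals g(x) = (1/2)x^5 + 5x^4 + 15x^3 + 15x^2 + (13/2)x + 1/2

order-1 term: 5x^4 - 5x^3 + 5x^2 - (5/2)x + 7/2
order-2 term: 20x^3 - 30x^2 + (55/2)x - 10
order-3 term: 40x^2 - 60x + 35
order-4 term: 40x - 40
order-5 term: 16
the series for exp(∇ + D) f terminates at order 5
exp(∇ + D) f = (1/2)x^5 + 5x^4 + 15x^3 + 15x^2 + (13/2)x + 1/2


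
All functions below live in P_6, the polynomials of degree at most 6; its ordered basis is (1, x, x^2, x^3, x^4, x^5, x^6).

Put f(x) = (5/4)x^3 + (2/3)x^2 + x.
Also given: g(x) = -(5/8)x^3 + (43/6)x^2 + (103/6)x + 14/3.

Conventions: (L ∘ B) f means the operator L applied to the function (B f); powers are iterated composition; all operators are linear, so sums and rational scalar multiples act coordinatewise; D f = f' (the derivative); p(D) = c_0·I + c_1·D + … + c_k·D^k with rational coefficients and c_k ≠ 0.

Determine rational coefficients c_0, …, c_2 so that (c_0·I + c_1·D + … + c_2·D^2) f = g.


D^0 f = (5/4)x^3 + (2/3)x^2 + x
D^1 f = (15/4)x^2 + (4/3)x + 1
D^2 f = (15/2)x + 4/3
matching coefficients of g against c_0 f + c_1 Df + … from the top degree down determines the c_i
solution: c_0 = -1/2, c_1 = 2, c_2 = 2

p(D) = -(1/2)·I + 2·D + 2·D^2, i.e. c_0 = -1/2, c_1 = 2, c_2 = 2


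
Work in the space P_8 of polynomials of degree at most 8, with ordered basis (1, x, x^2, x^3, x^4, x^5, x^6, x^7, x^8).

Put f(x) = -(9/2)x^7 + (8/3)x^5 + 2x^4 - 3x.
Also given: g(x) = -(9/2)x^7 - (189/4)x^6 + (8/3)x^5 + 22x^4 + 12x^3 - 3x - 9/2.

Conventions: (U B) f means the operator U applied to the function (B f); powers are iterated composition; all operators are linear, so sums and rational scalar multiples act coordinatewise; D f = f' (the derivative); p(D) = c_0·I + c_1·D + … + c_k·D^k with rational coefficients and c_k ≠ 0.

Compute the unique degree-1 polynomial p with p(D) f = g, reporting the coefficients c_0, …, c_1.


D^0 f = -(9/2)x^7 + (8/3)x^5 + 2x^4 - 3x
D^1 f = -(63/2)x^6 + (40/3)x^4 + 8x^3 - 3
matching coefficients of g against c_0 f + c_1 Df + … from the top degree down determines the c_i
solution: c_0 = 1, c_1 = 3/2

c_0 = 1, c_1 = 3/2


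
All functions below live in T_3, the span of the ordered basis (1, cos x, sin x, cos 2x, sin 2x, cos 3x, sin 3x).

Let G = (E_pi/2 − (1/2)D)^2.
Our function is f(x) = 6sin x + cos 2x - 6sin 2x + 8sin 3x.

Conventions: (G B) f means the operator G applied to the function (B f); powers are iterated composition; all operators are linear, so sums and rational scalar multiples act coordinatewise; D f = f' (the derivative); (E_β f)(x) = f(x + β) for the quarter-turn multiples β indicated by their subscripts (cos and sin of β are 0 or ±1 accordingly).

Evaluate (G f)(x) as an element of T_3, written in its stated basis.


g(x) = -(3/2)sin x - 12cos 2x - 2sin 2x - 50sin 3x

E_pi/2 f = 6cos x - cos 2x + 6sin 2x - 8cos 3x
D f = 6cos x - 12cos 2x - 2sin 2x + 24cos 3x
(-(1/2)D) f = -3cos x + 6cos 2x + sin 2x - 12cos 3x
(E_pi/2 − (1/2)D) f = 3cos x + 5cos 2x + 7sin 2x - 20cos 3x
E_pi/2 (E_pi/2 − (1/2)D) f = -3sin x - 5cos 2x - 7sin 2x - 20sin 3x
D (E_pi/2 − (1/2)D) f = -3sin x + 14cos 2x - 10sin 2x + 60sin 3x
(-(1/2)D) (E_pi/2 − (1/2)D) f = (3/2)sin x - 7cos 2x + 5sin 2x - 30sin 3x
(E_pi/2 − (1/2)D) (E_pi/2 − (1/2)D) f = -(3/2)sin x - 12cos 2x - 2sin 2x - 50sin 3x


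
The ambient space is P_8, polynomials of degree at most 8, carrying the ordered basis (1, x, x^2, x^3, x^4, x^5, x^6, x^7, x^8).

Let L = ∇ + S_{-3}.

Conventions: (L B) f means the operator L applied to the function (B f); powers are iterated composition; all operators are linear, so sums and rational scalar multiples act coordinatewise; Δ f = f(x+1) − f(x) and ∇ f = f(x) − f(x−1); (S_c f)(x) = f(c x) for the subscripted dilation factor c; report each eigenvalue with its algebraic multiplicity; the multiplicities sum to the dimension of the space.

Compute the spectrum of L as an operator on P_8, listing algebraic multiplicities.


λ = -2187 (multiplicity 1), λ = -243 (multiplicity 1), λ = -27 (multiplicity 1), λ = -3 (multiplicity 1), λ = 1 (multiplicity 1), λ = 9 (multiplicity 1), λ = 81 (multiplicity 1), λ = 729 (multiplicity 1), λ = 6561 (multiplicity 1)

image of 1: 1
image of x: -3x + 1
image of x^2: 9x^2 + 2x - 1
image of x^3: -27x^3 + 3x^2 - 3x + 1
image of x^4: 81x^4 + 4x^3 - 6x^2 + 4x - 1
image of x^5: -243x^5 + 5x^4 - 10x^3 + 10x^2 - 5x + 1
image of x^6: 729x^6 + 6x^5 - 15x^4 + 20x^3 - 15x^2 + 6x - 1
image of x^7: -2187x^7 + 7x^6 - 21x^5 + 35x^4 - 35x^3 + 21x^2 - 7x + 1
image of x^8: 6561x^8 + 8x^7 - 28x^6 + 56x^5 - 70x^4 + 56x^3 - 28x^2 + 8x - 1
the matrix is upper triangular; its diagonal is (1, -3, 9, -27, 81, -243, 729, -2187, 6561)
for a triangular matrix the eigenvalues are the diagonal entries, with algebraic multiplicity their repetition count


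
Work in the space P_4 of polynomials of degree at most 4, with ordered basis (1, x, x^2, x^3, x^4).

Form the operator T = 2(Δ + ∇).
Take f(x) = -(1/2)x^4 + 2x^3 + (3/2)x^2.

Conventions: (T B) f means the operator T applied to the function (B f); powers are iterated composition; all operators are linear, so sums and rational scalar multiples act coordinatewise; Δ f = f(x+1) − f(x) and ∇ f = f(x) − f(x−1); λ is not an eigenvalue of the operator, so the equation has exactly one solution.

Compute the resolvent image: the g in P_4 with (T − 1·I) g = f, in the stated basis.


write g with unknown coordinates in the stated basis and equate coefficients in (T − 1·I) g = f
solving from the highest basis element down gives g = (1/2)x^4 + 6x^3 + (141/2)x^2 + 572x + 2312
check: T g = 8x^3 + 72x^2 + 572x + 2312
so T g − 1·g = -(1/2)x^4 + 2x^3 + (3/2)x^2 = f ✓

the image equals g(x) = (1/2)x^4 + 6x^3 + (141/2)x^2 + 572x + 2312


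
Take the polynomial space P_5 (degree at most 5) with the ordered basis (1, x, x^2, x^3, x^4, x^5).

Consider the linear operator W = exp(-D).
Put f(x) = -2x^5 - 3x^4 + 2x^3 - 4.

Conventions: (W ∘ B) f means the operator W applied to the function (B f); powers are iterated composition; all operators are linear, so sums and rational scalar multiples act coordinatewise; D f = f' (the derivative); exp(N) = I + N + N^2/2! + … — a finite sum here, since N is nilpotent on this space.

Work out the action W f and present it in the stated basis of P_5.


the result is g(x) = -2x^5 + 7x^4 - 6x^3 - 4x^2 + 8x - 7

order-1 term: 10x^4 + 12x^3 - 6x^2
order-2 term: -20x^3 - 18x^2 + 6x
order-3 term: 20x^2 + 12x - 2
order-4 term: -10x - 3
order-5 term: 2
the series for exp(-D) f terminates at order 5
exp(-D) f = -2x^5 + 7x^4 - 6x^3 - 4x^2 + 8x - 7


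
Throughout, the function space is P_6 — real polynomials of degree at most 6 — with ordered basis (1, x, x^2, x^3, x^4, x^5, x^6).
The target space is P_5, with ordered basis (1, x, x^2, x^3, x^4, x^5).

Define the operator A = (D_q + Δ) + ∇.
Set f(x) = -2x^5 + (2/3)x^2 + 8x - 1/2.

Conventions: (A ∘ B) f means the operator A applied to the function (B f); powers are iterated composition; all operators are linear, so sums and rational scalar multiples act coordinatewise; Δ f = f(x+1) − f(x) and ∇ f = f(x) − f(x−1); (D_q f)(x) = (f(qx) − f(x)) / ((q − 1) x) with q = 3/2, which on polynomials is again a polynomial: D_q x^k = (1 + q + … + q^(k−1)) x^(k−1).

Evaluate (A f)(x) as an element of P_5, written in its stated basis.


g(x) = -(371/8)x^4 - 40x^2 + (13/3)x + 20

D_q f = -(211/8)x^4 + (5/3)x + 8
Δ f = -10x^4 - 20x^3 - 20x^2 - (26/3)x + 20/3
(D_q + Δ) f = -(291/8)x^4 - 20x^3 - 20x^2 - 7x + 44/3
∇ f = -10x^4 + 20x^3 - 20x^2 + (34/3)x + 16/3
((D_q + Δ) + ∇) f = -(371/8)x^4 - 40x^2 + (13/3)x + 20


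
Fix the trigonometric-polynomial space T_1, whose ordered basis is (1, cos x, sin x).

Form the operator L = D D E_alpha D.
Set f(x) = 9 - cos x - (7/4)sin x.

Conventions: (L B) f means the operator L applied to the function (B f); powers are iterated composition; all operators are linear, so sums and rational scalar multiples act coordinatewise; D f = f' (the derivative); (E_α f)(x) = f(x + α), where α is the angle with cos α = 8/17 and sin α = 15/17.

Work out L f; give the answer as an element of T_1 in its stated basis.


D f = -(7/4)cos x + sin x
E_alpha D f = (1/17)cos x + (137/68)sin x
D (E_alpha D) f = (137/68)cos x - (1/17)sin x
D D (E_alpha D) f = -(1/17)cos x - (137/68)sin x

the result is g(x) = -(1/17)cos x - (137/68)sin x


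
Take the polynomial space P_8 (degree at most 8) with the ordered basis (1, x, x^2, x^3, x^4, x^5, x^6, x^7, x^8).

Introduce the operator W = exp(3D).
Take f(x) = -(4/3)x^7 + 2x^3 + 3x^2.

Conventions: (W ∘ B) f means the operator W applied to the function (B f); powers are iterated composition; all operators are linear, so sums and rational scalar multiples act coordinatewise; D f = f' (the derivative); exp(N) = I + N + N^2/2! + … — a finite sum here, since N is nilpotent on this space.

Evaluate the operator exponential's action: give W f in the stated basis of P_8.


g(x) = -(4/3)x^7 - 28x^6 - 252x^5 - 1260x^4 - 3778x^3 - 6783x^2 - 6732x - 2835

order-1 term: -28x^6 + 18x^2 + 18x
order-2 term: -252x^5 + 54x + 27
order-3 term: -1260x^4 + 54
order-4 term: -3780x^3
order-5 term: -6804x^2
order-6 term: -6804x
order-7 term: -2916
the series for exp(3D) f terminates at order 7
exp(3D) f = -(4/3)x^7 - 28x^6 - 252x^5 - 1260x^4 - 3778x^3 - 6783x^2 - 6732x - 2835


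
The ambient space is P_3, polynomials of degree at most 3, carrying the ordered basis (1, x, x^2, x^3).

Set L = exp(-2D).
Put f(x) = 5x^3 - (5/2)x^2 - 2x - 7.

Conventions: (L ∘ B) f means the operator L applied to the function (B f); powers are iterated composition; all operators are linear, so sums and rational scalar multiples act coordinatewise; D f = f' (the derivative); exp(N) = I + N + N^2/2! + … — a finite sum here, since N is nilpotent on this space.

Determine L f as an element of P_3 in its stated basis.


order-1 term: -30x^2 + 10x + 4
order-2 term: 60x - 10
order-3 term: -40
the series for exp(-2D) f terminates at order 3
exp(-2D) f = 5x^3 - (65/2)x^2 + 68x - 53

the image equals g(x) = 5x^3 - (65/2)x^2 + 68x - 53


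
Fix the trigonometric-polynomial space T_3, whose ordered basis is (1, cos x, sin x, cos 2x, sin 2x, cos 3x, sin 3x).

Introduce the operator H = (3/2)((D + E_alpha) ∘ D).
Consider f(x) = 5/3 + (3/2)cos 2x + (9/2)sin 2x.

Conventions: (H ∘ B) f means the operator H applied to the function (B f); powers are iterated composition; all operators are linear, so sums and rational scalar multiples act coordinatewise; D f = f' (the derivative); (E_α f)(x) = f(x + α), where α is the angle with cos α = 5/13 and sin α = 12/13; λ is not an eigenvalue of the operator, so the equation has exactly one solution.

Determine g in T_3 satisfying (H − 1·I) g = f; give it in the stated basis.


the image equals g(x) = -5/3 - (354/7421)cos 2x - (7479/14842)sin 2x

write g with unknown coordinates in the stated basis and equate coefficients in (H − 1·I) g = f
solving from the highest basis element down gives g = -5/3 - (354/7421)cos 2x - (7479/14842)sin 2x
check: H g = (21555/14842)cos 2x + (29655/7421)sin 2x
so H g − 1·g = 5/3 + (3/2)cos 2x + (9/2)sin 2x = f ✓


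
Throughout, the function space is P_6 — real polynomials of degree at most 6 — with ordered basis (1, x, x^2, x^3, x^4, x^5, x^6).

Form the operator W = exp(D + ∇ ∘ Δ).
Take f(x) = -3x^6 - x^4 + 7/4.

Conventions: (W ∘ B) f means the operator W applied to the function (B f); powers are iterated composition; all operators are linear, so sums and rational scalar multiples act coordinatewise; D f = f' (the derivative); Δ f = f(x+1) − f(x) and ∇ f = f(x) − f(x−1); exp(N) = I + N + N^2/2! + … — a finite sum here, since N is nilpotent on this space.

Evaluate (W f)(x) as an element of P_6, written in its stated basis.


order-1 term: -18x^5 - 90x^4 - 4x^3 - 102x^2 - 8
order-2 term: -45x^4 - 360x^3 - 546x^2 - 204x - 192
order-3 term: -60x^3 - 540x^2 - 1084x - 462
order-4 term: -45x^2 - 360x - 541
order-5 term: -18x - 90
order-6 term: -3
the series for exp(D + ∇ ∘ Δ) f terminates at order 6
exp(D + ∇ ∘ Δ) f = -3x^6 - 18x^5 - 136x^4 - 424x^3 - 1233x^2 - 1666x - 5177/4

g(x) = -3x^6 - 18x^5 - 136x^4 - 424x^3 - 1233x^2 - 1666x - 5177/4


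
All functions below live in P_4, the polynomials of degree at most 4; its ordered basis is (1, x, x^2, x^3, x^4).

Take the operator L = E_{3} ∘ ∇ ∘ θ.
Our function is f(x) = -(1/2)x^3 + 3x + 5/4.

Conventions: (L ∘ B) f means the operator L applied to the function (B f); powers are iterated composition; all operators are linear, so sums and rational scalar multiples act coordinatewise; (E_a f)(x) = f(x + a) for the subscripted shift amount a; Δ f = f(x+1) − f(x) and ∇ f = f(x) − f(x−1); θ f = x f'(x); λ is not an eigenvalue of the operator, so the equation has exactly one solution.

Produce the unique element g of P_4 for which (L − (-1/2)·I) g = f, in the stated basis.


write g with unknown coordinates in the stated basis and equate coefficients in (L − (-1/2)·I) g = f
solving from the highest basis element down gives g = -x^3 + 18x^2 - 48x - 295/2
check: L g = -9x^2 + 27x + 75
so L g − (-1/2)·g = -(1/2)x^3 + 3x + 5/4 = f ✓

the result is g(x) = -x^3 + 18x^2 - 48x - 295/2


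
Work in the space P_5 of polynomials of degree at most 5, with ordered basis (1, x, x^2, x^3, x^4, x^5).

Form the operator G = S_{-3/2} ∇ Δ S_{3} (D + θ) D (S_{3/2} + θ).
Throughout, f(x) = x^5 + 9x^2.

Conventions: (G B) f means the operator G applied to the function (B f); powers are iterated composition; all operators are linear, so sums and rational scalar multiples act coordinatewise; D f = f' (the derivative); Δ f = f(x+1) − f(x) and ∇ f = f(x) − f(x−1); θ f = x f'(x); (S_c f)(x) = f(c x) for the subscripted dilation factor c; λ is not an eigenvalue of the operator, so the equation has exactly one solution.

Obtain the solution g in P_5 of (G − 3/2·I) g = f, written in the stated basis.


write g with unknown coordinates in the stated basis and equate coefficients in (G − 3/2·I) g = f
solving from the highest basis element down gives g = -(2/3)x^5 - (489657/2)x^2 + (54405/2)x - 18135
check: G g = -(1468935/4)x^2 + (163215/4)x - 54405/2
so G g − 3/2·g = x^5 + 9x^2 = f ✓

the image equals g(x) = -(2/3)x^5 - (489657/2)x^2 + (54405/2)x - 18135
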